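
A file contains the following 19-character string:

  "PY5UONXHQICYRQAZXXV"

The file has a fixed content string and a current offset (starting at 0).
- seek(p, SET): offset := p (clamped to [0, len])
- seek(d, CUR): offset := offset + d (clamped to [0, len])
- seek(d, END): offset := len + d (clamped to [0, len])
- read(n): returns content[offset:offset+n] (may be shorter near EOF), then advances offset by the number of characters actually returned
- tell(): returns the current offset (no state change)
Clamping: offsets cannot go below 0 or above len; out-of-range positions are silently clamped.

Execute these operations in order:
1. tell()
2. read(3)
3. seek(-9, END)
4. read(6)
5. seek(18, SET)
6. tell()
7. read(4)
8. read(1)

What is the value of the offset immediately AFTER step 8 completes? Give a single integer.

After 1 (tell()): offset=0
After 2 (read(3)): returned 'PY5', offset=3
After 3 (seek(-9, END)): offset=10
After 4 (read(6)): returned 'CYRQAZ', offset=16
After 5 (seek(18, SET)): offset=18
After 6 (tell()): offset=18
After 7 (read(4)): returned 'V', offset=19
After 8 (read(1)): returned '', offset=19

Answer: 19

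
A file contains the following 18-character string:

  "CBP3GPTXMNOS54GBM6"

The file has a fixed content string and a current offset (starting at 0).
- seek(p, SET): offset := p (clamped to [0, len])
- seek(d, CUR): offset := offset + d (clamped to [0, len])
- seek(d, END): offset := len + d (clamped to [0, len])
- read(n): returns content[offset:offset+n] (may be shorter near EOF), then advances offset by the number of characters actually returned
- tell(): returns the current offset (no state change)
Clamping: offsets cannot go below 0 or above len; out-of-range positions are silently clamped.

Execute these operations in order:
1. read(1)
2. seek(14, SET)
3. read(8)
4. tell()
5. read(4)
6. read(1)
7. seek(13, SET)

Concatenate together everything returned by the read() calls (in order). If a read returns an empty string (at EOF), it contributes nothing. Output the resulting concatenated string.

Answer: CGBM6

Derivation:
After 1 (read(1)): returned 'C', offset=1
After 2 (seek(14, SET)): offset=14
After 3 (read(8)): returned 'GBM6', offset=18
After 4 (tell()): offset=18
After 5 (read(4)): returned '', offset=18
After 6 (read(1)): returned '', offset=18
After 7 (seek(13, SET)): offset=13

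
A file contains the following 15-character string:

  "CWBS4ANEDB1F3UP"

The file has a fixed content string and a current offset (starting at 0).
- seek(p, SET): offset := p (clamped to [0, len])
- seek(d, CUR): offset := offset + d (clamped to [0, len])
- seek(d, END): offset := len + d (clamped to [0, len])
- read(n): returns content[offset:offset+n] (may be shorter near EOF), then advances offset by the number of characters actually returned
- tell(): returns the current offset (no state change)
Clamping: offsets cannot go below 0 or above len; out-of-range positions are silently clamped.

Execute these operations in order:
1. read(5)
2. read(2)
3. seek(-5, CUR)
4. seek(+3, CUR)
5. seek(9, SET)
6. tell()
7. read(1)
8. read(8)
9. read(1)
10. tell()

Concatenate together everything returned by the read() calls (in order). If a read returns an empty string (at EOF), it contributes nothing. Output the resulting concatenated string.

Answer: CWBS4ANB1F3UP

Derivation:
After 1 (read(5)): returned 'CWBS4', offset=5
After 2 (read(2)): returned 'AN', offset=7
After 3 (seek(-5, CUR)): offset=2
After 4 (seek(+3, CUR)): offset=5
After 5 (seek(9, SET)): offset=9
After 6 (tell()): offset=9
After 7 (read(1)): returned 'B', offset=10
After 8 (read(8)): returned '1F3UP', offset=15
After 9 (read(1)): returned '', offset=15
After 10 (tell()): offset=15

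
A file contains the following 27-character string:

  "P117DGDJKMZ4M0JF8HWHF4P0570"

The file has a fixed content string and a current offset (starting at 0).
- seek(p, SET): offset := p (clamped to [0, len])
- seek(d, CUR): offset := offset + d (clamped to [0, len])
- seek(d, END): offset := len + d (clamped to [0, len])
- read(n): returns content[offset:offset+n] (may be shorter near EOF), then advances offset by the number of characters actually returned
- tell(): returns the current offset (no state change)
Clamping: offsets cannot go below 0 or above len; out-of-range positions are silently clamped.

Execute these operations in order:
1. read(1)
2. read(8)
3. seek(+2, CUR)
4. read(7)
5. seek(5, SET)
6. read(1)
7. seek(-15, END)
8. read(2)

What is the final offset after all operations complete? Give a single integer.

Answer: 14

Derivation:
After 1 (read(1)): returned 'P', offset=1
After 2 (read(8)): returned '117DGDJK', offset=9
After 3 (seek(+2, CUR)): offset=11
After 4 (read(7)): returned '4M0JF8H', offset=18
After 5 (seek(5, SET)): offset=5
After 6 (read(1)): returned 'G', offset=6
After 7 (seek(-15, END)): offset=12
After 8 (read(2)): returned 'M0', offset=14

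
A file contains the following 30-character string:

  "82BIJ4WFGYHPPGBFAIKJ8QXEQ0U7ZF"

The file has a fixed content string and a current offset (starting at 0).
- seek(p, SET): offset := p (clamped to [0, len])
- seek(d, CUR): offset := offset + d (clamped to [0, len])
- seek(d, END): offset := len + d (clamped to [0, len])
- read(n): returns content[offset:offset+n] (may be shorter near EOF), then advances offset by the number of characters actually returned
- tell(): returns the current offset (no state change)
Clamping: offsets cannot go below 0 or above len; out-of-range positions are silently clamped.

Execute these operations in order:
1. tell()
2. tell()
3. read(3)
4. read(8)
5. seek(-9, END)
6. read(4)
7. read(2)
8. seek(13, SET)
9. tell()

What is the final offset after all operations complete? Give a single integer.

Answer: 13

Derivation:
After 1 (tell()): offset=0
After 2 (tell()): offset=0
After 3 (read(3)): returned '82B', offset=3
After 4 (read(8)): returned 'IJ4WFGYH', offset=11
After 5 (seek(-9, END)): offset=21
After 6 (read(4)): returned 'QXEQ', offset=25
After 7 (read(2)): returned '0U', offset=27
After 8 (seek(13, SET)): offset=13
After 9 (tell()): offset=13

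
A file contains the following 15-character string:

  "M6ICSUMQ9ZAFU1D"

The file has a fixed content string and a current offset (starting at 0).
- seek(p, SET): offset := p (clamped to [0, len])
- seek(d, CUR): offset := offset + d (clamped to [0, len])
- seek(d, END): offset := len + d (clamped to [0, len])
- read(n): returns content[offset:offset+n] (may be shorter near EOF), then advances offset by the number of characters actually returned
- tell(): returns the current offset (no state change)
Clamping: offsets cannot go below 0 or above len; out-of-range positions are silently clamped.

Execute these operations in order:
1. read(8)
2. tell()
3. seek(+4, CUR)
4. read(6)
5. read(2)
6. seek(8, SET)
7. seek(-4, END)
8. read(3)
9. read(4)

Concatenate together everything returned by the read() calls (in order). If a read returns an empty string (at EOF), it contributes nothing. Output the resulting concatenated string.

Answer: M6ICSUMQU1DFU1D

Derivation:
After 1 (read(8)): returned 'M6ICSUMQ', offset=8
After 2 (tell()): offset=8
After 3 (seek(+4, CUR)): offset=12
After 4 (read(6)): returned 'U1D', offset=15
After 5 (read(2)): returned '', offset=15
After 6 (seek(8, SET)): offset=8
After 7 (seek(-4, END)): offset=11
After 8 (read(3)): returned 'FU1', offset=14
After 9 (read(4)): returned 'D', offset=15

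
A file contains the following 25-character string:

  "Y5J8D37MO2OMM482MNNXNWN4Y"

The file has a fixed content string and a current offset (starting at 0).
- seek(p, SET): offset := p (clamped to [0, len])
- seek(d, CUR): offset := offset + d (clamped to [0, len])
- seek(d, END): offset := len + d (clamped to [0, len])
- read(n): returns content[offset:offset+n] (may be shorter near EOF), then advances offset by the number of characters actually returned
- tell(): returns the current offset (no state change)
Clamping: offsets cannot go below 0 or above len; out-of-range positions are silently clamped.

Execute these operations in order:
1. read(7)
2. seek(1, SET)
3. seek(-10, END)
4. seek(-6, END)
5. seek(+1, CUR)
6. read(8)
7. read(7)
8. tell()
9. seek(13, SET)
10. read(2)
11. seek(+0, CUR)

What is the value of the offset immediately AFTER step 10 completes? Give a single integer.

After 1 (read(7)): returned 'Y5J8D37', offset=7
After 2 (seek(1, SET)): offset=1
After 3 (seek(-10, END)): offset=15
After 4 (seek(-6, END)): offset=19
After 5 (seek(+1, CUR)): offset=20
After 6 (read(8)): returned 'NWN4Y', offset=25
After 7 (read(7)): returned '', offset=25
After 8 (tell()): offset=25
After 9 (seek(13, SET)): offset=13
After 10 (read(2)): returned '48', offset=15

Answer: 15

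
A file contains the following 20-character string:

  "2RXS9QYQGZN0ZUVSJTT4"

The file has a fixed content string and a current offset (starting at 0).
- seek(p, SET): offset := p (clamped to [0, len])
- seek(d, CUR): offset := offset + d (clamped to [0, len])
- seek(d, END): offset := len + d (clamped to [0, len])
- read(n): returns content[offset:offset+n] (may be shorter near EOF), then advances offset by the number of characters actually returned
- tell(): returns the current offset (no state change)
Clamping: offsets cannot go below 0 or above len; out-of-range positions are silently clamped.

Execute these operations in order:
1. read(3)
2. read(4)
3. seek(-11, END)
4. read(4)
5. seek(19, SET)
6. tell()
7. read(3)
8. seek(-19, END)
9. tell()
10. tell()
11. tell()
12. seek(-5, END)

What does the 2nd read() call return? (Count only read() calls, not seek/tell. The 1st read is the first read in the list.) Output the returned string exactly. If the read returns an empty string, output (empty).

After 1 (read(3)): returned '2RX', offset=3
After 2 (read(4)): returned 'S9QY', offset=7
After 3 (seek(-11, END)): offset=9
After 4 (read(4)): returned 'ZN0Z', offset=13
After 5 (seek(19, SET)): offset=19
After 6 (tell()): offset=19
After 7 (read(3)): returned '4', offset=20
After 8 (seek(-19, END)): offset=1
After 9 (tell()): offset=1
After 10 (tell()): offset=1
After 11 (tell()): offset=1
After 12 (seek(-5, END)): offset=15

Answer: S9QY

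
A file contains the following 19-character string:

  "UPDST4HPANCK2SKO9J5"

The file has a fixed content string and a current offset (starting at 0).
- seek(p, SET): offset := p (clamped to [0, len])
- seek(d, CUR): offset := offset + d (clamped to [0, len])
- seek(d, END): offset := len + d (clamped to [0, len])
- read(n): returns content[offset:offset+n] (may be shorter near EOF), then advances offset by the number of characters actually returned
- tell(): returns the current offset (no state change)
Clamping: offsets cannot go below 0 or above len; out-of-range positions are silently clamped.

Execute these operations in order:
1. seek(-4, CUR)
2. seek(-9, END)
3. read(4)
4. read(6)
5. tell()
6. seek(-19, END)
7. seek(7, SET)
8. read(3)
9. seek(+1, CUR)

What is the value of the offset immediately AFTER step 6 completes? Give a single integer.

Answer: 0

Derivation:
After 1 (seek(-4, CUR)): offset=0
After 2 (seek(-9, END)): offset=10
After 3 (read(4)): returned 'CK2S', offset=14
After 4 (read(6)): returned 'KO9J5', offset=19
After 5 (tell()): offset=19
After 6 (seek(-19, END)): offset=0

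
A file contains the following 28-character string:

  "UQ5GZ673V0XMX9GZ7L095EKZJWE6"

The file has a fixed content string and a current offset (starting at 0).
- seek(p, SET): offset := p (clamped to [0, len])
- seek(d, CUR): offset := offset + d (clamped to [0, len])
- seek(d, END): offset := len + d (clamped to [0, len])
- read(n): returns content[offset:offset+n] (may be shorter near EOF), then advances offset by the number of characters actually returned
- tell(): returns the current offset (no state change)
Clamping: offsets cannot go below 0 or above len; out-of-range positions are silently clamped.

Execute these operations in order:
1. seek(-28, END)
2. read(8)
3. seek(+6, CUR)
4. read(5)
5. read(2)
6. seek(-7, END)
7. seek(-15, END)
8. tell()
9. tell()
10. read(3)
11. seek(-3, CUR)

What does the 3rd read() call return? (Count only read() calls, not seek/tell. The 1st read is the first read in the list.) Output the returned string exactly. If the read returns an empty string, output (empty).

After 1 (seek(-28, END)): offset=0
After 2 (read(8)): returned 'UQ5GZ673', offset=8
After 3 (seek(+6, CUR)): offset=14
After 4 (read(5)): returned 'GZ7L0', offset=19
After 5 (read(2)): returned '95', offset=21
After 6 (seek(-7, END)): offset=21
After 7 (seek(-15, END)): offset=13
After 8 (tell()): offset=13
After 9 (tell()): offset=13
After 10 (read(3)): returned '9GZ', offset=16
After 11 (seek(-3, CUR)): offset=13

Answer: 95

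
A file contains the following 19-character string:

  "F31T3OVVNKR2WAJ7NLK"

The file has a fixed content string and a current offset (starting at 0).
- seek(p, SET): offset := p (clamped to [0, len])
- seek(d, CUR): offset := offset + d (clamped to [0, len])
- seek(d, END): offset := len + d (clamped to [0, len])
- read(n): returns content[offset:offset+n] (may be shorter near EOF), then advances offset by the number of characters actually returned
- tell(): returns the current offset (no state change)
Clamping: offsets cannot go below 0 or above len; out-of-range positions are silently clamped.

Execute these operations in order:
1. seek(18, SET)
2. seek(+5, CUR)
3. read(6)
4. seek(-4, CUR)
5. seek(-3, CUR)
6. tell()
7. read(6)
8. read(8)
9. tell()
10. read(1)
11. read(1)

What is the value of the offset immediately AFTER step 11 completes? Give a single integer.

After 1 (seek(18, SET)): offset=18
After 2 (seek(+5, CUR)): offset=19
After 3 (read(6)): returned '', offset=19
After 4 (seek(-4, CUR)): offset=15
After 5 (seek(-3, CUR)): offset=12
After 6 (tell()): offset=12
After 7 (read(6)): returned 'WAJ7NL', offset=18
After 8 (read(8)): returned 'K', offset=19
After 9 (tell()): offset=19
After 10 (read(1)): returned '', offset=19
After 11 (read(1)): returned '', offset=19

Answer: 19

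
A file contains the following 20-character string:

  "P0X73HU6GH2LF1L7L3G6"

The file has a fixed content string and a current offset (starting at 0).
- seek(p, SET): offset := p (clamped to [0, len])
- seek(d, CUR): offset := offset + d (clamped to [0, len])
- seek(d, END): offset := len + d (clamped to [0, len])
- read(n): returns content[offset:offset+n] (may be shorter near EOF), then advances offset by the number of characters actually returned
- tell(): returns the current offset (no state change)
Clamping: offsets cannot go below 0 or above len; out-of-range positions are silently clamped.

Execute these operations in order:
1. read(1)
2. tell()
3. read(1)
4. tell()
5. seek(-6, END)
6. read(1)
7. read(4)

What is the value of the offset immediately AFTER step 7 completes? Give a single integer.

Answer: 19

Derivation:
After 1 (read(1)): returned 'P', offset=1
After 2 (tell()): offset=1
After 3 (read(1)): returned '0', offset=2
After 4 (tell()): offset=2
After 5 (seek(-6, END)): offset=14
After 6 (read(1)): returned 'L', offset=15
After 7 (read(4)): returned '7L3G', offset=19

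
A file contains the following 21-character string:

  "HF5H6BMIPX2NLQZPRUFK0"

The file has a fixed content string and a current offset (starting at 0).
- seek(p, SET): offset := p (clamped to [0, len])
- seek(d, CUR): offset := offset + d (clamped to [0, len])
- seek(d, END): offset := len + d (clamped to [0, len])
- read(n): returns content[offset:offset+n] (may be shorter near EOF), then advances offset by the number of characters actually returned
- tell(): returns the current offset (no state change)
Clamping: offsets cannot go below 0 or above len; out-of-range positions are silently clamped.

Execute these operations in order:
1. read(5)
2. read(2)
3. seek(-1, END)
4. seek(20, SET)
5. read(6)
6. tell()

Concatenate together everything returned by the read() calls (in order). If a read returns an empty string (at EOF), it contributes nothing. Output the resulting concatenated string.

After 1 (read(5)): returned 'HF5H6', offset=5
After 2 (read(2)): returned 'BM', offset=7
After 3 (seek(-1, END)): offset=20
After 4 (seek(20, SET)): offset=20
After 5 (read(6)): returned '0', offset=21
After 6 (tell()): offset=21

Answer: HF5H6BM0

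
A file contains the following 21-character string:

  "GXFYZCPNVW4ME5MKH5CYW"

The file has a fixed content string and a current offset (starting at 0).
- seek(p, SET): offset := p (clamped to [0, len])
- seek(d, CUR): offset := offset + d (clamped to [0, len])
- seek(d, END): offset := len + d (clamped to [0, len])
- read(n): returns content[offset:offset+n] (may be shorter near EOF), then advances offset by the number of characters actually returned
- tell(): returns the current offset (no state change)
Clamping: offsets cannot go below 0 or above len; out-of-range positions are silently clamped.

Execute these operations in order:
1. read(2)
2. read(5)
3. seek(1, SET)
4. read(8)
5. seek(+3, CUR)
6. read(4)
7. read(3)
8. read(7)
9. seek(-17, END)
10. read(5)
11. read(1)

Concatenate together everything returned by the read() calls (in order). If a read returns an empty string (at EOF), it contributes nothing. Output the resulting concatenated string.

After 1 (read(2)): returned 'GX', offset=2
After 2 (read(5)): returned 'FYZCP', offset=7
After 3 (seek(1, SET)): offset=1
After 4 (read(8)): returned 'XFYZCPNV', offset=9
After 5 (seek(+3, CUR)): offset=12
After 6 (read(4)): returned 'E5MK', offset=16
After 7 (read(3)): returned 'H5C', offset=19
After 8 (read(7)): returned 'YW', offset=21
After 9 (seek(-17, END)): offset=4
After 10 (read(5)): returned 'ZCPNV', offset=9
After 11 (read(1)): returned 'W', offset=10

Answer: GXFYZCPXFYZCPNVE5MKH5CYWZCPNVW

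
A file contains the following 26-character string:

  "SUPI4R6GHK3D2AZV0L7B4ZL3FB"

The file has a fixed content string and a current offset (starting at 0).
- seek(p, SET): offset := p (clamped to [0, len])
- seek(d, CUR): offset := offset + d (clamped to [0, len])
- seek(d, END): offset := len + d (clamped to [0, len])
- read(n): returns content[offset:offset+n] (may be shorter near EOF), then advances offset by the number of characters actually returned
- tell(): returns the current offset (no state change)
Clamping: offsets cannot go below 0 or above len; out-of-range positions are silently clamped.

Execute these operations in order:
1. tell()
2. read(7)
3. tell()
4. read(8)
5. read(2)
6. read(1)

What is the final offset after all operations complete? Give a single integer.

Answer: 18

Derivation:
After 1 (tell()): offset=0
After 2 (read(7)): returned 'SUPI4R6', offset=7
After 3 (tell()): offset=7
After 4 (read(8)): returned 'GHK3D2AZ', offset=15
After 5 (read(2)): returned 'V0', offset=17
After 6 (read(1)): returned 'L', offset=18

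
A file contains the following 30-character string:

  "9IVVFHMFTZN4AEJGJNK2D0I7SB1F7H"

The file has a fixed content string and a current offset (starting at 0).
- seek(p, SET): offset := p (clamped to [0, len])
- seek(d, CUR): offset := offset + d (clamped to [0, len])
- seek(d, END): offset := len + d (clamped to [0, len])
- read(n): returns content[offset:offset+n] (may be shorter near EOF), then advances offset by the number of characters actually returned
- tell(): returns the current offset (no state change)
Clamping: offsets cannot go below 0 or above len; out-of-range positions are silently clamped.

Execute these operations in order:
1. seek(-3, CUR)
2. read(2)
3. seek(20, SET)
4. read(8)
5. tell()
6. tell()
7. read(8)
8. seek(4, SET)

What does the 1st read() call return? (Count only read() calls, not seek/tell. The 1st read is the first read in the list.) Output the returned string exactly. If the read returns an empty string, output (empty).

After 1 (seek(-3, CUR)): offset=0
After 2 (read(2)): returned '9I', offset=2
After 3 (seek(20, SET)): offset=20
After 4 (read(8)): returned 'D0I7SB1F', offset=28
After 5 (tell()): offset=28
After 6 (tell()): offset=28
After 7 (read(8)): returned '7H', offset=30
After 8 (seek(4, SET)): offset=4

Answer: 9I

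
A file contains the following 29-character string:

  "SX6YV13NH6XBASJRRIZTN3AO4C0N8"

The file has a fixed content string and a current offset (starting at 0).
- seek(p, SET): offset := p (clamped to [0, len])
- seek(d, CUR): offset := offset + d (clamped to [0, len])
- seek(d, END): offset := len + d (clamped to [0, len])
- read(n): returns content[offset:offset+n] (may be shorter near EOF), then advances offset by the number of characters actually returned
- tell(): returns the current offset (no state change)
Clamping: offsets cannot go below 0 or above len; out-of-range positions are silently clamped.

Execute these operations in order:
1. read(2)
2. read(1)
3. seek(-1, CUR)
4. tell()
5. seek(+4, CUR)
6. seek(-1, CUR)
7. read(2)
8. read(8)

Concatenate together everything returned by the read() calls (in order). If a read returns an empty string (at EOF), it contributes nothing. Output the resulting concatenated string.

Answer: SX613NH6XBASJ

Derivation:
After 1 (read(2)): returned 'SX', offset=2
After 2 (read(1)): returned '6', offset=3
After 3 (seek(-1, CUR)): offset=2
After 4 (tell()): offset=2
After 5 (seek(+4, CUR)): offset=6
After 6 (seek(-1, CUR)): offset=5
After 7 (read(2)): returned '13', offset=7
After 8 (read(8)): returned 'NH6XBASJ', offset=15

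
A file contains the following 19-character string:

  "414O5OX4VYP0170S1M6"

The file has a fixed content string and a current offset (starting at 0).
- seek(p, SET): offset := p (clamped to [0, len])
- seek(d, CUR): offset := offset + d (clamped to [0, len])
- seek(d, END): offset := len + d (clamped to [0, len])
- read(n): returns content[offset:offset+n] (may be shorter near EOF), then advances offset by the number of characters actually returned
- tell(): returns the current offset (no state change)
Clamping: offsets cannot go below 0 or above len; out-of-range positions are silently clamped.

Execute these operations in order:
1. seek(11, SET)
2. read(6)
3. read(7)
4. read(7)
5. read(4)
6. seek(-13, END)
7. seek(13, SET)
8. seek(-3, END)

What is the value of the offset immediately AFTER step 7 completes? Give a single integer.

After 1 (seek(11, SET)): offset=11
After 2 (read(6)): returned '0170S1', offset=17
After 3 (read(7)): returned 'M6', offset=19
After 4 (read(7)): returned '', offset=19
After 5 (read(4)): returned '', offset=19
After 6 (seek(-13, END)): offset=6
After 7 (seek(13, SET)): offset=13

Answer: 13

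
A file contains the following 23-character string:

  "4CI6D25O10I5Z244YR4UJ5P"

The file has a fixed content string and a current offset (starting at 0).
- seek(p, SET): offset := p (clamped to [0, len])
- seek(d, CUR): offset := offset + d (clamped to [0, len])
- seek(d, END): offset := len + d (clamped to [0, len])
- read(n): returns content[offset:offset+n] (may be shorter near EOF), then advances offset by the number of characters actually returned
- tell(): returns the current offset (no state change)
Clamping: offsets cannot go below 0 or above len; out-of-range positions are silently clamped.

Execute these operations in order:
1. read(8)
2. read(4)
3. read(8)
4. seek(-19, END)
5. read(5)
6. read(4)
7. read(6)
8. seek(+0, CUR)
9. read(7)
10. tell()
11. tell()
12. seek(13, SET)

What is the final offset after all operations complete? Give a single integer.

After 1 (read(8)): returned '4CI6D25O', offset=8
After 2 (read(4)): returned '10I5', offset=12
After 3 (read(8)): returned 'Z244YR4U', offset=20
After 4 (seek(-19, END)): offset=4
After 5 (read(5)): returned 'D25O1', offset=9
After 6 (read(4)): returned '0I5Z', offset=13
After 7 (read(6)): returned '244YR4', offset=19
After 8 (seek(+0, CUR)): offset=19
After 9 (read(7)): returned 'UJ5P', offset=23
After 10 (tell()): offset=23
After 11 (tell()): offset=23
After 12 (seek(13, SET)): offset=13

Answer: 13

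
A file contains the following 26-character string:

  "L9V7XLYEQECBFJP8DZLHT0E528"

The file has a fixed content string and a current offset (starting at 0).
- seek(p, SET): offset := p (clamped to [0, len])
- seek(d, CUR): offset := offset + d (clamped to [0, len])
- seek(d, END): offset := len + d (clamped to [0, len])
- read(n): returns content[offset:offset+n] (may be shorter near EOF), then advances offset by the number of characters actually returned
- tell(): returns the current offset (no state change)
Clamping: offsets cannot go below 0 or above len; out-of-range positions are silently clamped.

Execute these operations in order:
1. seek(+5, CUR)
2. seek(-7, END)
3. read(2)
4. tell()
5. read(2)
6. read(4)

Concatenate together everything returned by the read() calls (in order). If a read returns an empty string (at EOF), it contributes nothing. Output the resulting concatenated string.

After 1 (seek(+5, CUR)): offset=5
After 2 (seek(-7, END)): offset=19
After 3 (read(2)): returned 'HT', offset=21
After 4 (tell()): offset=21
After 5 (read(2)): returned '0E', offset=23
After 6 (read(4)): returned '528', offset=26

Answer: HT0E528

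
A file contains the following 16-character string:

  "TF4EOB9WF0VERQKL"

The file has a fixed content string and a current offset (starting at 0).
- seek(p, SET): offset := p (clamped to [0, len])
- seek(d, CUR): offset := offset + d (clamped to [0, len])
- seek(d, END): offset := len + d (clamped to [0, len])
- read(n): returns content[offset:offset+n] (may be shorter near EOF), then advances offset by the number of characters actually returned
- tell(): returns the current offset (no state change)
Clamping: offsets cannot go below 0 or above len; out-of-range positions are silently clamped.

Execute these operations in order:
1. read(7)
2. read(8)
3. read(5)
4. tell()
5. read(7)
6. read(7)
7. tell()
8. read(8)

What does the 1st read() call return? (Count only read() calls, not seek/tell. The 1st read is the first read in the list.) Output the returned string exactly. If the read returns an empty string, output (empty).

Answer: TF4EOB9

Derivation:
After 1 (read(7)): returned 'TF4EOB9', offset=7
After 2 (read(8)): returned 'WF0VERQK', offset=15
After 3 (read(5)): returned 'L', offset=16
After 4 (tell()): offset=16
After 5 (read(7)): returned '', offset=16
After 6 (read(7)): returned '', offset=16
After 7 (tell()): offset=16
After 8 (read(8)): returned '', offset=16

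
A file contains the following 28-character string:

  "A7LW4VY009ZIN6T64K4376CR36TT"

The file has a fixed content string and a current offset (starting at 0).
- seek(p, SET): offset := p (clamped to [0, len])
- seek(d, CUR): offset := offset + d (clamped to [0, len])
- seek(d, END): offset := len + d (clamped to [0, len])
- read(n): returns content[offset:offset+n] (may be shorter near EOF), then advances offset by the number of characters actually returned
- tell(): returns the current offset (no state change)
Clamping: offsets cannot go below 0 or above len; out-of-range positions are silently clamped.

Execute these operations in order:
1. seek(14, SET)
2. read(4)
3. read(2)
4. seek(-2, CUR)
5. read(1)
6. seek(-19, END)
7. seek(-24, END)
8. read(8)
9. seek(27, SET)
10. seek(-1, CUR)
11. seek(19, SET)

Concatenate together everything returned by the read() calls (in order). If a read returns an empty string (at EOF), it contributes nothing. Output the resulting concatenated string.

Answer: T64K4344VY009ZI

Derivation:
After 1 (seek(14, SET)): offset=14
After 2 (read(4)): returned 'T64K', offset=18
After 3 (read(2)): returned '43', offset=20
After 4 (seek(-2, CUR)): offset=18
After 5 (read(1)): returned '4', offset=19
After 6 (seek(-19, END)): offset=9
After 7 (seek(-24, END)): offset=4
After 8 (read(8)): returned '4VY009ZI', offset=12
After 9 (seek(27, SET)): offset=27
After 10 (seek(-1, CUR)): offset=26
After 11 (seek(19, SET)): offset=19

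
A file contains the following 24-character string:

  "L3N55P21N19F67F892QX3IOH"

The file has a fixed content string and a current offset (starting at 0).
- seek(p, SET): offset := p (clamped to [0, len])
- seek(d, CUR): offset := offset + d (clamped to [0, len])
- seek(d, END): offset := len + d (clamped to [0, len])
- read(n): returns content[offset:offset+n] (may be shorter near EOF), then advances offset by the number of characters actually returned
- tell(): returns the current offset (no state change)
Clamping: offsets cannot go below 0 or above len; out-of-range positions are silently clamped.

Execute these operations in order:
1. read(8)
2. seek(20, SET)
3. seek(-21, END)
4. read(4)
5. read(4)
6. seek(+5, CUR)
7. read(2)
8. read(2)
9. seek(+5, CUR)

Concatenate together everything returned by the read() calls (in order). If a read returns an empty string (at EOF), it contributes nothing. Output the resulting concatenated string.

Answer: L3N55P2155P21N1992QX

Derivation:
After 1 (read(8)): returned 'L3N55P21', offset=8
After 2 (seek(20, SET)): offset=20
After 3 (seek(-21, END)): offset=3
After 4 (read(4)): returned '55P2', offset=7
After 5 (read(4)): returned '1N19', offset=11
After 6 (seek(+5, CUR)): offset=16
After 7 (read(2)): returned '92', offset=18
After 8 (read(2)): returned 'QX', offset=20
After 9 (seek(+5, CUR)): offset=24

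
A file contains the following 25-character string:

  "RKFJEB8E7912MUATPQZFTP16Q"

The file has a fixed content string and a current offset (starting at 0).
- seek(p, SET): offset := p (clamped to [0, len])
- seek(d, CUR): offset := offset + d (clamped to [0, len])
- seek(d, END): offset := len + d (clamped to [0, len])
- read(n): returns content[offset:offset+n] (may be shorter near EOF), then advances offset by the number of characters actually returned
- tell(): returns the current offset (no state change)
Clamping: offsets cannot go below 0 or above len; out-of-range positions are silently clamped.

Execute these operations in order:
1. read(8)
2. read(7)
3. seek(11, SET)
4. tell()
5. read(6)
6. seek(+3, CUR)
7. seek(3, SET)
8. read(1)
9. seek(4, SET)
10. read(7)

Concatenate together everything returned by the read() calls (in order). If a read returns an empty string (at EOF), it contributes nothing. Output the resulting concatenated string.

After 1 (read(8)): returned 'RKFJEB8E', offset=8
After 2 (read(7)): returned '7912MUA', offset=15
After 3 (seek(11, SET)): offset=11
After 4 (tell()): offset=11
After 5 (read(6)): returned '2MUATP', offset=17
After 6 (seek(+3, CUR)): offset=20
After 7 (seek(3, SET)): offset=3
After 8 (read(1)): returned 'J', offset=4
After 9 (seek(4, SET)): offset=4
After 10 (read(7)): returned 'EB8E791', offset=11

Answer: RKFJEB8E7912MUA2MUATPJEB8E791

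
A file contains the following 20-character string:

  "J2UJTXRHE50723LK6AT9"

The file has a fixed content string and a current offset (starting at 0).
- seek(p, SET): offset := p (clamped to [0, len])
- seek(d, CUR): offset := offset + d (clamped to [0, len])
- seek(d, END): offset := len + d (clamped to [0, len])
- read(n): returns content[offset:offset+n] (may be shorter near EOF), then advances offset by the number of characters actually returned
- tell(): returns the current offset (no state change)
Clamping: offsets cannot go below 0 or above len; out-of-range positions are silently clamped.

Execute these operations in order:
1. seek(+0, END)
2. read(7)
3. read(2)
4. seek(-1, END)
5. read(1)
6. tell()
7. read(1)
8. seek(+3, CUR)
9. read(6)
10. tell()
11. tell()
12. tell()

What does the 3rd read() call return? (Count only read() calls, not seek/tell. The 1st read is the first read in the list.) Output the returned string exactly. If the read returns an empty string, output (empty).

After 1 (seek(+0, END)): offset=20
After 2 (read(7)): returned '', offset=20
After 3 (read(2)): returned '', offset=20
After 4 (seek(-1, END)): offset=19
After 5 (read(1)): returned '9', offset=20
After 6 (tell()): offset=20
After 7 (read(1)): returned '', offset=20
After 8 (seek(+3, CUR)): offset=20
After 9 (read(6)): returned '', offset=20
After 10 (tell()): offset=20
After 11 (tell()): offset=20
After 12 (tell()): offset=20

Answer: 9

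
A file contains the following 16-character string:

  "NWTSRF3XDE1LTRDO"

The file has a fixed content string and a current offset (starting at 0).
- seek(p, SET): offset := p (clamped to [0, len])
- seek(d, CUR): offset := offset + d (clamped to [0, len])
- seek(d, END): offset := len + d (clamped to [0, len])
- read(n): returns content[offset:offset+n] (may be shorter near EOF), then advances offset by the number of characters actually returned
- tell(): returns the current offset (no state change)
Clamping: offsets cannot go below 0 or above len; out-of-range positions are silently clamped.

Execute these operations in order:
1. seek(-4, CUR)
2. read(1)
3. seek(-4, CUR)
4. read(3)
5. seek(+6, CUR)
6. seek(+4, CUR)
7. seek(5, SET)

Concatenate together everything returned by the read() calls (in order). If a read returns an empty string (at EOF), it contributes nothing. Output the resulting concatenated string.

Answer: NNWT

Derivation:
After 1 (seek(-4, CUR)): offset=0
After 2 (read(1)): returned 'N', offset=1
After 3 (seek(-4, CUR)): offset=0
After 4 (read(3)): returned 'NWT', offset=3
After 5 (seek(+6, CUR)): offset=9
After 6 (seek(+4, CUR)): offset=13
After 7 (seek(5, SET)): offset=5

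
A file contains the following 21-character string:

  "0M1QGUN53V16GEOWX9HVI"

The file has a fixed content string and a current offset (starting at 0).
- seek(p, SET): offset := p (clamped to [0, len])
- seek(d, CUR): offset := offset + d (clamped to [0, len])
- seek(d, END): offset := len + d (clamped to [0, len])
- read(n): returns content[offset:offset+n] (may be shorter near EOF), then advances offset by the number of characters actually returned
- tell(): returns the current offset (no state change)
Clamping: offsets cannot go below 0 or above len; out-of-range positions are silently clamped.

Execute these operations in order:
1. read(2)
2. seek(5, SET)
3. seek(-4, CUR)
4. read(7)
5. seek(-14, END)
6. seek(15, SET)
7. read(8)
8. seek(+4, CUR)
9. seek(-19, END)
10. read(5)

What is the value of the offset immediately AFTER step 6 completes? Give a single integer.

After 1 (read(2)): returned '0M', offset=2
After 2 (seek(5, SET)): offset=5
After 3 (seek(-4, CUR)): offset=1
After 4 (read(7)): returned 'M1QGUN5', offset=8
After 5 (seek(-14, END)): offset=7
After 6 (seek(15, SET)): offset=15

Answer: 15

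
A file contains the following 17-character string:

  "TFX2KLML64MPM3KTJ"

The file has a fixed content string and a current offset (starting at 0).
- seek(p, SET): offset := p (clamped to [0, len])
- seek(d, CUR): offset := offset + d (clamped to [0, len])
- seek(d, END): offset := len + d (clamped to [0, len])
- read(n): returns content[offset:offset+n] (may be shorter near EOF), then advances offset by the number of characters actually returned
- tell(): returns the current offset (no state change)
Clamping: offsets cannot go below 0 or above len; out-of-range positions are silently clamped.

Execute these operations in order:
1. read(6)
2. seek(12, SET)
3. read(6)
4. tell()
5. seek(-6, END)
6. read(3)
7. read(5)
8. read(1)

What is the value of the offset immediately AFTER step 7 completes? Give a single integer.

After 1 (read(6)): returned 'TFX2KL', offset=6
After 2 (seek(12, SET)): offset=12
After 3 (read(6)): returned 'M3KTJ', offset=17
After 4 (tell()): offset=17
After 5 (seek(-6, END)): offset=11
After 6 (read(3)): returned 'PM3', offset=14
After 7 (read(5)): returned 'KTJ', offset=17

Answer: 17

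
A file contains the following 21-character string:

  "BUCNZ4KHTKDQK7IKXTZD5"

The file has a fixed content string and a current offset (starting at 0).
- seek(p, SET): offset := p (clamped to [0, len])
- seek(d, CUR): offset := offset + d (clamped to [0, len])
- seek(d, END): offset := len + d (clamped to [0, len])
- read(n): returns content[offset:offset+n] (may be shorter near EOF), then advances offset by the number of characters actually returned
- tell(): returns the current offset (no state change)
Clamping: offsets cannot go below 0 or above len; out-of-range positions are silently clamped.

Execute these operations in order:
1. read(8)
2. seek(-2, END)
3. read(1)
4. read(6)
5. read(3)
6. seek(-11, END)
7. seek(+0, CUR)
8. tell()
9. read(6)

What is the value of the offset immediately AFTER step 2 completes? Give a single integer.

Answer: 19

Derivation:
After 1 (read(8)): returned 'BUCNZ4KH', offset=8
After 2 (seek(-2, END)): offset=19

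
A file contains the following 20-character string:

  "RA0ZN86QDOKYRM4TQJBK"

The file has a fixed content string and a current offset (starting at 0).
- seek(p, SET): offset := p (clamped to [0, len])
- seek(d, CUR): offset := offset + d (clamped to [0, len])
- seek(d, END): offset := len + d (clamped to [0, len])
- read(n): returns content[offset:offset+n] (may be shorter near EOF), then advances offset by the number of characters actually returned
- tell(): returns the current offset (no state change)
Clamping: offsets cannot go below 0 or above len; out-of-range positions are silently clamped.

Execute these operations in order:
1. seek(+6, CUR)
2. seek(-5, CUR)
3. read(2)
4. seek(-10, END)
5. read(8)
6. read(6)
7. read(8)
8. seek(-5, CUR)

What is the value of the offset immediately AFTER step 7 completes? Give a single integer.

Answer: 20

Derivation:
After 1 (seek(+6, CUR)): offset=6
After 2 (seek(-5, CUR)): offset=1
After 3 (read(2)): returned 'A0', offset=3
After 4 (seek(-10, END)): offset=10
After 5 (read(8)): returned 'KYRM4TQJ', offset=18
After 6 (read(6)): returned 'BK', offset=20
After 7 (read(8)): returned '', offset=20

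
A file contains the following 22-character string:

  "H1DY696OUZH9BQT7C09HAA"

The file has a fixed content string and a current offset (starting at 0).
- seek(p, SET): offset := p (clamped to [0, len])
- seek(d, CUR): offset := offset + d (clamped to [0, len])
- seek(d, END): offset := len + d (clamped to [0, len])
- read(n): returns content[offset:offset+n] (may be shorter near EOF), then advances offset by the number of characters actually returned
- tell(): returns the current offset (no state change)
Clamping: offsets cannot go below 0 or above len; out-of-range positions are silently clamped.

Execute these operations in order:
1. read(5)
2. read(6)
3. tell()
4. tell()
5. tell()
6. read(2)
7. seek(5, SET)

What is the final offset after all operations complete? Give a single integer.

After 1 (read(5)): returned 'H1DY6', offset=5
After 2 (read(6)): returned '96OUZH', offset=11
After 3 (tell()): offset=11
After 4 (tell()): offset=11
After 5 (tell()): offset=11
After 6 (read(2)): returned '9B', offset=13
After 7 (seek(5, SET)): offset=5

Answer: 5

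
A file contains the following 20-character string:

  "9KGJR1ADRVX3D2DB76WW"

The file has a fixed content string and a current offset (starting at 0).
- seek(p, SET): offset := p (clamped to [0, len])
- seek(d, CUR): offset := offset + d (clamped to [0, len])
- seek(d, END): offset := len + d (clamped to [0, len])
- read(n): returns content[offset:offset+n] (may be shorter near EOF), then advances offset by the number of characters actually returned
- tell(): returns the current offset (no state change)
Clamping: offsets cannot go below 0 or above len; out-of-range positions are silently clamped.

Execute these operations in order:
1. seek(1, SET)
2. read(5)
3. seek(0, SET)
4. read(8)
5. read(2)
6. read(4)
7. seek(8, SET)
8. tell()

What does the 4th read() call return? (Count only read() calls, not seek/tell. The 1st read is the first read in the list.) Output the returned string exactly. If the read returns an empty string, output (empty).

After 1 (seek(1, SET)): offset=1
After 2 (read(5)): returned 'KGJR1', offset=6
After 3 (seek(0, SET)): offset=0
After 4 (read(8)): returned '9KGJR1AD', offset=8
After 5 (read(2)): returned 'RV', offset=10
After 6 (read(4)): returned 'X3D2', offset=14
After 7 (seek(8, SET)): offset=8
After 8 (tell()): offset=8

Answer: X3D2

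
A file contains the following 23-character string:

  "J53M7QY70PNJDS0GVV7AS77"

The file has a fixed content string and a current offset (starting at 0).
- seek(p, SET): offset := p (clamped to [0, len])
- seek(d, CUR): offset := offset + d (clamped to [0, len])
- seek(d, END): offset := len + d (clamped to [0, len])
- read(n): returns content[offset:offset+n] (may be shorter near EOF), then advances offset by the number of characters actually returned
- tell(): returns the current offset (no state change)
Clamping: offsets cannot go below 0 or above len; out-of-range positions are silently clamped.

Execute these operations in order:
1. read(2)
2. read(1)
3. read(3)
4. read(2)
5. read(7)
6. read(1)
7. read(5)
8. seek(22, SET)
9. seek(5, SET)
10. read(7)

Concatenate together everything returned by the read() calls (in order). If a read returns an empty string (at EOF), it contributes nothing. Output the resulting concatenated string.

Answer: J53M7QY70PNJDS0GVV7ASQY70PNJ

Derivation:
After 1 (read(2)): returned 'J5', offset=2
After 2 (read(1)): returned '3', offset=3
After 3 (read(3)): returned 'M7Q', offset=6
After 4 (read(2)): returned 'Y7', offset=8
After 5 (read(7)): returned '0PNJDS0', offset=15
After 6 (read(1)): returned 'G', offset=16
After 7 (read(5)): returned 'VV7AS', offset=21
After 8 (seek(22, SET)): offset=22
After 9 (seek(5, SET)): offset=5
After 10 (read(7)): returned 'QY70PNJ', offset=12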